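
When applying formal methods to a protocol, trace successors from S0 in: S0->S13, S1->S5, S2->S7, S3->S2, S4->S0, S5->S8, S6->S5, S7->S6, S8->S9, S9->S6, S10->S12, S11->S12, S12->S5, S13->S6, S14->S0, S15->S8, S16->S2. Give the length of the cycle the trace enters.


Trace from S0 until a state repeats:
  S0 -> S13 -> S6 -> S5 -> S8 -> S9 -> S6
S6 first seen at step 2, revisited at step 6.
Cycle length = 6 - 2 = 4

4


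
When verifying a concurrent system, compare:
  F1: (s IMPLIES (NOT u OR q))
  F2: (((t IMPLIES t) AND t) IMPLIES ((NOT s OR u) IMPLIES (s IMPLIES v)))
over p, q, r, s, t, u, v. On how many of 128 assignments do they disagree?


F1 = (s IMPLIES (NOT u OR q))
F2 = (((t IMPLIES t) AND t) IMPLIES ((NOT s OR u) IMPLIES (s IMPLIES v)))
Evaluate both on each of 128 rows (bits = p,q,r,s,t,u,v):
  row 0 [0000000]: F1=1 F2=1 -> 0
  row 1 [0000001]: F1=1 F2=1 -> 0
  row 2 [0000010]: F1=1 F2=1 -> 0
  row 3 [0000011]: F1=1 F2=1 -> 0
  row 4 [0000100]: F1=1 F2=1 -> 0
  (every remaining row is evaluated the same way; all 128 results are listed next)
Full result column, 8 rows per line (p,q,r,s fixed per line; t,u,v runs 000..111 left to right):
  rows 0-7 [p,q,r,s=0000]: 00000000  (ones: 0)
  rows 8-15 [p,q,r,s=0001]: 00110001  (ones: 3)
  rows 16-23 [p,q,r,s=0010]: 00000000  (ones: 0)
  rows 24-31 [p,q,r,s=0011]: 00110001  (ones: 3)
  rows 32-39 [p,q,r,s=0100]: 00000000  (ones: 0)
  rows 40-47 [p,q,r,s=0101]: 00000010  (ones: 1)
  rows 48-55 [p,q,r,s=0110]: 00000000  (ones: 0)
  rows 56-63 [p,q,r,s=0111]: 00000010  (ones: 1)
  rows 64-71 [p,q,r,s=1000]: 00000000  (ones: 0)
  rows 72-79 [p,q,r,s=1001]: 00110001  (ones: 3)
  rows 80-87 [p,q,r,s=1010]: 00000000  (ones: 0)
  rows 88-95 [p,q,r,s=1011]: 00110001  (ones: 3)
  rows 96-103 [p,q,r,s=1100]: 00000000  (ones: 0)
  rows 104-111 [p,q,r,s=1101]: 00000010  (ones: 1)
  rows 112-119 [p,q,r,s=1110]: 00000000  (ones: 0)
  rows 120-127 [p,q,r,s=1111]: 00000010  (ones: 1)
Disagreements = 0+3+0+3+0+1+0+1+0+3+0+3+0+1+0+1 = 16

16


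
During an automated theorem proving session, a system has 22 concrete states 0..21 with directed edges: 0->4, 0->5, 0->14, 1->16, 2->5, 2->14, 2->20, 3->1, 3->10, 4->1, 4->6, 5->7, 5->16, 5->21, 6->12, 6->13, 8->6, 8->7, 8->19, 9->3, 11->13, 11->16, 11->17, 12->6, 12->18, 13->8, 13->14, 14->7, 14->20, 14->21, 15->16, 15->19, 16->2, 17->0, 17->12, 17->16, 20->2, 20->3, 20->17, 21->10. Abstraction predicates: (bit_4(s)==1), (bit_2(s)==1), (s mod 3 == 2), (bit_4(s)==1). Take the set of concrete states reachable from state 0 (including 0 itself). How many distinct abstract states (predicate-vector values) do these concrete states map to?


BFS from 0:
Concrete reachable: {0, 1, 2, 3, 4, 5, 6, 7, 8, 10, 12, 13, 14, 16, 17, 18, 19, 20, 21}
Abstract via predicates (bit_4(s)==1), (bit_2(s)==1), (s mod 3 == 2), (bit_4(s)==1):
  (0,0,0,0) <- {0, 1, 3, 10}
  (0,0,1,0) <- {2, 8}
  (0,1,0,0) <- {4, 6, 7, 12, 13}
  (0,1,1,0) <- {5, 14}
  (1,0,0,1) <- {16, 18, 19}
  (1,0,1,1) <- {17}
  (1,1,0,1) <- {21}
  (1,1,1,1) <- {20}
Distinct abstract states = 8

8


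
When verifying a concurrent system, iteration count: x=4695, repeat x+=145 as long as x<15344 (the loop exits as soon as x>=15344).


Step 1: x goes from 4695 toward 15344 by 145; the body runs while x<15344, so iterations = ceil((bound-start)/step)
Step 2: Distance=10649
Step 3: ceil(10649/145)=74

74


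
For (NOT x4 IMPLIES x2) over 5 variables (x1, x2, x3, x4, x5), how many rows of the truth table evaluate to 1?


Formula: (NOT x4 IMPLIES x2) over 5 vars (32 rows)
Evaluate each row (x1, x2, x3, x4, x5 as bits, MSB first):
  row 0 [00000]: (NOT 0 IMPLIES 0) -> 0
  row 1 [00001]: (NOT 0 IMPLIES 0) -> 0
  row 2 [00010]: (NOT 1 IMPLIES 0) -> 1
  row 3 [00011]: (NOT 1 IMPLIES 0) -> 1
  row 4 [00100]: (NOT 0 IMPLIES 0) -> 0
  row 5 [00101]: (NOT 0 IMPLIES 0) -> 0
  row 6 [00110]: (NOT 1 IMPLIES 0) -> 1
  row 7 [00111]: (NOT 1 IMPLIES 0) -> 1
  row 8 [01000]: (NOT 0 IMPLIES 1) -> 1
  row 9 [01001]: (NOT 0 IMPLIES 1) -> 1
  row 10 [01010]: (NOT 1 IMPLIES 1) -> 1
  row 11 [01011]: (NOT 1 IMPLIES 1) -> 1
  row 12 [01100]: (NOT 0 IMPLIES 1) -> 1
  row 13 [01101]: (NOT 0 IMPLIES 1) -> 1
  row 14 [01110]: (NOT 1 IMPLIES 1) -> 1
  row 15 [01111]: (NOT 1 IMPLIES 1) -> 1
  row 16 [10000]: (NOT 0 IMPLIES 0) -> 0
  row 17 [10001]: (NOT 0 IMPLIES 0) -> 0
  row 18 [10010]: (NOT 1 IMPLIES 0) -> 1
  row 19 [10011]: (NOT 1 IMPLIES 0) -> 1
  row 20 [10100]: (NOT 0 IMPLIES 0) -> 0
  row 21 [10101]: (NOT 0 IMPLIES 0) -> 0
  row 22 [10110]: (NOT 1 IMPLIES 0) -> 1
  row 23 [10111]: (NOT 1 IMPLIES 0) -> 1
  row 24 [11000]: (NOT 0 IMPLIES 1) -> 1
  row 25 [11001]: (NOT 0 IMPLIES 1) -> 1
  row 26 [11010]: (NOT 1 IMPLIES 1) -> 1
  row 27 [11011]: (NOT 1 IMPLIES 1) -> 1
  row 28 [11100]: (NOT 0 IMPLIES 1) -> 1
  row 29 [11101]: (NOT 0 IMPLIES 1) -> 1
  row 30 [11110]: (NOT 1 IMPLIES 1) -> 1
  row 31 [11111]: (NOT 1 IMPLIES 1) -> 1
Full result column, 8 rows per line (x1,x2 fixed per line; x3,x4,x5 runs 000..111 left to right):
  rows 0-7 [x1,x2=00]: 00110011  (ones: 4)
  rows 8-15 [x1,x2=01]: 11111111  (ones: 8)
  rows 16-23 [x1,x2=10]: 00110011  (ones: 4)
  rows 24-31 [x1,x2=11]: 11111111  (ones: 8)
Count of 1-rows = 4+8+4+8 = 24

24


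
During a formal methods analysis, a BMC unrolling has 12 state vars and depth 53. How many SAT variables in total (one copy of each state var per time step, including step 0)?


BMC unrolls to depth k, creating one copy of each state var for steps 0..k.
Step count = 53 + 1 = 54 (steps 0 through 53)
Vars per step = 12
Total = 12 * 54 = 648

648


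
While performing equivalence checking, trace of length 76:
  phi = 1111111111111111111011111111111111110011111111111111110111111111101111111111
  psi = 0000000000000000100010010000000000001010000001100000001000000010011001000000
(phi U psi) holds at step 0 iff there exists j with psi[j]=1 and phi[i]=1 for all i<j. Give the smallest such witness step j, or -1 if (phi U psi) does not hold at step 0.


(phi U psi) at 0: need smallest j with psi[j]=1 and phi[i]=1 for all i in [0,j).
Scan from step 0:
  step 0: phi=1, psi=0 -> continue
  step 1: phi=1, psi=0 -> continue
  step 2: phi=1, psi=0 -> continue
  step 3: phi=1, psi=0 -> continue
  step 16: psi=1 and phi held for [0,16) -> witness found
Witness step = 16

16


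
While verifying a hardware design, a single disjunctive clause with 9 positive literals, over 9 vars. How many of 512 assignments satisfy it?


Step 1: Total=2^9=512
Step 2: Unsat when all 9 false: 2^0=1
Step 3: Sat=512-1=511

511


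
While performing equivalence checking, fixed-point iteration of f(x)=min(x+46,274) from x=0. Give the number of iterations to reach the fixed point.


Step 1: x=0, cap=274, increment=46
Step 2: x grows by 46 each step until capped at 274; fixed point is x=274
Step 3: iterations = ceil(274/46) = 6

6


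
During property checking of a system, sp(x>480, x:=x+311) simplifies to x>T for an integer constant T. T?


Formula: sp(P, x:=E) = exists old_x. (x = E[old_x/x]) AND P[old_x/x] (old_x is the value of x before the assignment; eliminate old_x by solving x = E[old_x/x] for old_x)
Step 1: Precondition P: x>480, i.e. old_x > 480
Step 2: Assignment gives x = old_x + 311, so old_x = x - 311
Step 3: Substitute into P: x - 311 > 480
Step 4: Simplify: x > 480+311 = 791

791


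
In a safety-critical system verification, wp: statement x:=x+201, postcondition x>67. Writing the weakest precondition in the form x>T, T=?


Formula: wp(x:=E, P) = P[E/x] (substitute E for x in postcondition)
Step 1: Postcondition: x>67
Step 2: Substitute x+201 for x: x+201>67
Step 3: Solve for x: x > 67-201 = -134

-134


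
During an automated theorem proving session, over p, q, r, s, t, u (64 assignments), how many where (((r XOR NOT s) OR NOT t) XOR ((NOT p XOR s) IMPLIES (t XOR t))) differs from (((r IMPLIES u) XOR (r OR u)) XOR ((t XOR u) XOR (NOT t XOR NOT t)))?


F1 = (((r XOR NOT s) OR NOT t) XOR ((NOT p XOR s) IMPLIES (t XOR t)))
F2 = (((r IMPLIES u) XOR (r OR u)) XOR ((t XOR u) XOR (NOT t XOR NOT t)))
Evaluate both on each of 64 rows (bits = p,q,r,s,t,u):
  row 0 [000000]: F1=1 F2=1 -> 0
  row 1 [000001]: F1=1 F2=1 -> 0
  row 2 [000010]: F1=1 F2=0 (differ) -> 1
  row 3 [000011]: F1=1 F2=0 (differ) -> 1
  row 4 [000100]: F1=0 F2=1 (differ) -> 1
  (every remaining row is evaluated the same way; all 64 results are listed next)
Full result column, 8 rows per line (p,q,r fixed per line; s,t,u runs 000..111 left to right):
  rows 0-7 [p,q,r=000]: 00111111  (ones: 6)
  rows 8-15 [p,q,r=001]: 00001100  (ones: 2)
  rows 16-23 [p,q,r=010]: 00111111  (ones: 6)
  rows 24-31 [p,q,r=011]: 00001100  (ones: 2)
  rows 32-39 [p,q,r=100]: 11000000  (ones: 2)
  rows 40-47 [p,q,r=101]: 11110011  (ones: 6)
  rows 48-55 [p,q,r=110]: 11000000  (ones: 2)
  rows 56-63 [p,q,r=111]: 11110011  (ones: 6)
Disagreements = 6+2+6+2+2+6+2+6 = 32

32


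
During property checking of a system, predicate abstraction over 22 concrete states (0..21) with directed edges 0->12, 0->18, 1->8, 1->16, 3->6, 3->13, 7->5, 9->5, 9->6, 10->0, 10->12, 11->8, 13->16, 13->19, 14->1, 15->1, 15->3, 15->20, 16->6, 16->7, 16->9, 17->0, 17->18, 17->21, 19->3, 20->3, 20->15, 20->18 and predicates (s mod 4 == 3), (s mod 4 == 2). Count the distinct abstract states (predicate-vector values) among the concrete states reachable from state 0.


BFS from 0:
Concrete reachable: {0, 12, 18}
Abstract via predicates (s mod 4 == 3), (s mod 4 == 2):
  (0,0) <- {0, 12}
  (0,1) <- {18}
Distinct abstract states = 2

2


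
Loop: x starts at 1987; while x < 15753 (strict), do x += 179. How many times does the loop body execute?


Step 1: x goes from 1987 toward 15753 by 179; the body runs while x<15753, so iterations = ceil((bound-start)/step)
Step 2: Distance=13766
Step 3: ceil(13766/179)=77

77


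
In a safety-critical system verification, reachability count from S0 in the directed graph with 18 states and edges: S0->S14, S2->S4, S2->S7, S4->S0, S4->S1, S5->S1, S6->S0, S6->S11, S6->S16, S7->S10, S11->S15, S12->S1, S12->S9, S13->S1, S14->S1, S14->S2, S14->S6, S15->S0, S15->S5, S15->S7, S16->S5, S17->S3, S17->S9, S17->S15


BFS from S0:
  layer 0: {S0}
  layer 1: {S14}
  layer 2: {S1, S2, S6}
  layer 3: {S4, S7, S11, S16}
  layer 4: {S5, S10, S15}
Reachable set: {S0, S1, S2, S4, S5, S6, S7, S10, S11, S14, S15, S16}
Count = 12

12


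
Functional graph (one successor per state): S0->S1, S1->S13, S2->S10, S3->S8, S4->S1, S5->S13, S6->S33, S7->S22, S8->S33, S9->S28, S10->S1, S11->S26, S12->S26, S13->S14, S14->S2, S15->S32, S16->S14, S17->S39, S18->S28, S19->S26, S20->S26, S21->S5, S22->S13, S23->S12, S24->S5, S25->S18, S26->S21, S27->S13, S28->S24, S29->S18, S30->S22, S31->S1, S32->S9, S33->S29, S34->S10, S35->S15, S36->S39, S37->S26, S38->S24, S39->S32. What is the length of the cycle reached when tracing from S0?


Trace from S0 until a state repeats:
  S0 -> S1 -> S13 -> S14 -> S2 -> S10 -> S1
S1 first seen at step 1, revisited at step 6.
Cycle length = 6 - 1 = 5

5


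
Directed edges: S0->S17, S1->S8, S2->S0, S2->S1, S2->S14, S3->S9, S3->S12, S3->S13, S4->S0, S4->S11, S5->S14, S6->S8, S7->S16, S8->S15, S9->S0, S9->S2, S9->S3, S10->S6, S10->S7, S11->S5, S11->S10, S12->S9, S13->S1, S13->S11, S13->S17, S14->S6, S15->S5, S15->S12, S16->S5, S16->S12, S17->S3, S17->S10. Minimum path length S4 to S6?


BFS layer-by-layer from S4:
  dist 0: {S4}
  dist 1: {S0, S11}
  dist 2: {S5, S10, S17}
  dist 3: {S3, S6, S7, S14}
  -> S6 reached at distance 3
Shortest path length = 3

3


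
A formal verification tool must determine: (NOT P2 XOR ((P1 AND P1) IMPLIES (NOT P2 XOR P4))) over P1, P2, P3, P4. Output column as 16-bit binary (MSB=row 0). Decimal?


Formula: (NOT P2 XOR ((P1 AND P1) IMPLIES (NOT P2 XOR P4))) over P1, P2, P3, P4 (16 rows)
Evaluate each row (bits = P1,P2,P3,P4, MSB first):
  row 0 [0000]: (NOT 0 XOR ((0 AND 0) IMPLIES (NOT 0 XOR 0))) -> 0
  row 1 [0001]: (NOT 0 XOR ((0 AND 0) IMPLIES (NOT 0 XOR 1))) -> 0
  row 2 [0010]: (NOT 0 XOR ((0 AND 0) IMPLIES (NOT 0 XOR 0))) -> 0
  row 3 [0011]: (NOT 0 XOR ((0 AND 0) IMPLIES (NOT 0 XOR 1))) -> 0
  row 4 [0100]: (NOT 1 XOR ((0 AND 0) IMPLIES (NOT 1 XOR 0))) -> 1
  row 5 [0101]: (NOT 1 XOR ((0 AND 0) IMPLIES (NOT 1 XOR 1))) -> 1
  row 6 [0110]: (NOT 1 XOR ((0 AND 0) IMPLIES (NOT 1 XOR 0))) -> 1
  row 7 [0111]: (NOT 1 XOR ((0 AND 0) IMPLIES (NOT 1 XOR 1))) -> 1
  row 8 [1000]: (NOT 0 XOR ((1 AND 1) IMPLIES (NOT 0 XOR 0))) -> 0
  row 9 [1001]: (NOT 0 XOR ((1 AND 1) IMPLIES (NOT 0 XOR 1))) -> 1
  row 10 [1010]: (NOT 0 XOR ((1 AND 1) IMPLIES (NOT 0 XOR 0))) -> 0
  row 11 [1011]: (NOT 0 XOR ((1 AND 1) IMPLIES (NOT 0 XOR 1))) -> 1
  row 12 [1100]: (NOT 1 XOR ((1 AND 1) IMPLIES (NOT 1 XOR 0))) -> 0
  row 13 [1101]: (NOT 1 XOR ((1 AND 1) IMPLIES (NOT 1 XOR 1))) -> 1
  row 14 [1110]: (NOT 1 XOR ((1 AND 1) IMPLIES (NOT 1 XOR 0))) -> 0
  row 15 [1111]: (NOT 1 XOR ((1 AND 1) IMPLIES (NOT 1 XOR 1))) -> 1
Full result column, 4 rows per line (P1,P2 fixed per line; P3,P4 runs 00..11 left to right):
  rows 0-3 [P1,P2=00]: 0000  = hex 0
  rows 4-7 [P1,P2=01]: 1111  = hex F
  rows 8-11 [P1,P2=10]: 0101  = hex 5
  rows 12-15 [P1,P2=11]: 0101  = hex 5
Output column (row 0 .. row 15) = 0000111101010101
Output column grouped in 4s = 0000 1111 0101 0101 = 0x0F55
Convert to decimal digit by digit (value = value*16 + digit):
  0 -> 0
  0*16 + 15 (F) = 15
  15*16 + 5 = 245
  245*16 + 5 = 3925
Decimal = 3925

3925


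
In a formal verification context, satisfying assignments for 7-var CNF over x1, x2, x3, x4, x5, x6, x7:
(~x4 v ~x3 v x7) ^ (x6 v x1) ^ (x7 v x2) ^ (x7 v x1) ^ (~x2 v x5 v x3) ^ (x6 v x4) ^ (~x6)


CNF with 7 clauses over 7 vars (128 assignments).
An assignment satisfies CNF iff every clause has >=1 true literal.
Check each row (bits = x1,x2,x3,x4,x5,x6,x7; clause T/F shown):
  row 0 [0000000]: clauses=TFFFTFT -> 0
  row 1 [0000001]: clauses=TFTTTFT -> 0
  row 2 [0000010]: clauses=TTFFTTF -> 0
  row 3 [0000011]: clauses=TTTTTTF -> 0
  row 4 [0000100]: clauses=TFFFTFT -> 0
  (every remaining row is evaluated the same way; all 128 results are listed next)
Full result column, 8 rows per line (x1,x2,x3,x4 fixed per line; x5,x6,x7 runs 000..111 left to right):
  rows 0-7 [x1,x2,x3,x4=0000]: 00000000  (ones: 0)
  rows 8-15 [x1,x2,x3,x4=0001]: 00000000  (ones: 0)
  rows 16-23 [x1,x2,x3,x4=0010]: 00000000  (ones: 0)
  rows 24-31 [x1,x2,x3,x4=0011]: 00000000  (ones: 0)
  rows 32-39 [x1,x2,x3,x4=0100]: 00000000  (ones: 0)
  rows 40-47 [x1,x2,x3,x4=0101]: 00000000  (ones: 0)
  rows 48-55 [x1,x2,x3,x4=0110]: 00000000  (ones: 0)
  rows 56-63 [x1,x2,x3,x4=0111]: 00000000  (ones: 0)
  rows 64-71 [x1,x2,x3,x4=1000]: 00000000  (ones: 0)
  rows 72-79 [x1,x2,x3,x4=1001]: 01000100  (ones: 2)
  rows 80-87 [x1,x2,x3,x4=1010]: 00000000  (ones: 0)
  rows 88-95 [x1,x2,x3,x4=1011]: 01000100  (ones: 2)
  rows 96-103 [x1,x2,x3,x4=1100]: 00000000  (ones: 0)
  rows 104-111 [x1,x2,x3,x4=1101]: 00001100  (ones: 2)
  rows 112-119 [x1,x2,x3,x4=1110]: 00000000  (ones: 0)
  rows 120-127 [x1,x2,x3,x4=1111]: 01000100  (ones: 2)
Satisfying assignments = 0+0+0+0+0+0+0+0+0+2+0+2+0+2+0+2 = 8

8


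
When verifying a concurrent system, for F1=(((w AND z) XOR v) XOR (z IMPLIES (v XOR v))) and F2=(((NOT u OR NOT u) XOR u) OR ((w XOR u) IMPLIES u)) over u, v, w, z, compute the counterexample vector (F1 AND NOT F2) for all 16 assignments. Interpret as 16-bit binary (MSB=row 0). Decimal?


F1 = (((w AND z) XOR v) XOR (z IMPLIES (v XOR v)))
F2 = (((NOT u OR NOT u) XOR u) OR ((w XOR u) IMPLIES u))
Counterexample to F1=>F2 is where F1=1 and F2=0.
Evaluate each row (bits = u,v,w,z, MSB first):
  row 0 [0000]: F1=1 F2=1 -> F1&~F2 -> 0
  row 1 [0001]: F1=0 F2=1 -> F1&~F2 -> 0
  row 2 [0010]: F1=1 F2=1 -> F1&~F2 -> 0
  row 3 [0011]: F1=1 F2=1 -> F1&~F2 -> 0
  row 4 [0100]: F1=0 F2=1 -> F1&~F2 -> 0
  row 5 [0101]: F1=1 F2=1 -> F1&~F2 -> 0
  row 6 [0110]: F1=0 F2=1 -> F1&~F2 -> 0
  row 7 [0111]: F1=0 F2=1 -> F1&~F2 -> 0
  row 8 [1000]: F1=1 F2=1 -> F1&~F2 -> 0
  row 9 [1001]: F1=0 F2=1 -> F1&~F2 -> 0
  row 10 [1010]: F1=1 F2=1 -> F1&~F2 -> 0
  row 11 [1011]: F1=1 F2=1 -> F1&~F2 -> 0
  row 12 [1100]: F1=0 F2=1 -> F1&~F2 -> 0
  row 13 [1101]: F1=1 F2=1 -> F1&~F2 -> 0
  row 14 [1110]: F1=0 F2=1 -> F1&~F2 -> 0
  row 15 [1111]: F1=0 F2=1 -> F1&~F2 -> 0
Full result column, 4 rows per line (u,v fixed per line; w,z runs 00..11 left to right):
  rows 0-3 [u,v=00]: 0000  = hex 0
  rows 4-7 [u,v=01]: 0000  = hex 0
  rows 8-11 [u,v=10]: 0000  = hex 0
  rows 12-15 [u,v=11]: 0000  = hex 0
Counterexample vector (row 0 .. row 15) = 0000000000000000
Output column grouped in 4s = 0000 0000 0000 0000 = 0x0000
Convert to decimal digit by digit (value = value*16 + digit):
  0 -> 0
  0*16 + 0 = 0
  0*16 + 0 = 0
  0*16 + 0 = 0
Decimal = 0

0


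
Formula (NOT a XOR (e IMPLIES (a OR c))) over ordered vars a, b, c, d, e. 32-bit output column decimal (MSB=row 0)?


Formula: (NOT a XOR (e IMPLIES (a OR c))) over a, b, c, d, e (32 rows)
Evaluate each row (bits = a,b,c,d,e, MSB first):
  row 0 [00000]: (NOT 0 XOR (0 IMPLIES (0 OR 0))) -> 0
  row 1 [00001]: (NOT 0 XOR (1 IMPLIES (0 OR 0))) -> 1
  row 2 [00010]: (NOT 0 XOR (0 IMPLIES (0 OR 0))) -> 0
  row 3 [00011]: (NOT 0 XOR (1 IMPLIES (0 OR 0))) -> 1
  row 4 [00100]: (NOT 0 XOR (0 IMPLIES (0 OR 1))) -> 0
  row 5 [00101]: (NOT 0 XOR (1 IMPLIES (0 OR 1))) -> 0
  row 6 [00110]: (NOT 0 XOR (0 IMPLIES (0 OR 1))) -> 0
  row 7 [00111]: (NOT 0 XOR (1 IMPLIES (0 OR 1))) -> 0
  row 8 [01000]: (NOT 0 XOR (0 IMPLIES (0 OR 0))) -> 0
  row 9 [01001]: (NOT 0 XOR (1 IMPLIES (0 OR 0))) -> 1
  row 10 [01010]: (NOT 0 XOR (0 IMPLIES (0 OR 0))) -> 0
  row 11 [01011]: (NOT 0 XOR (1 IMPLIES (0 OR 0))) -> 1
  row 12 [01100]: (NOT 0 XOR (0 IMPLIES (0 OR 1))) -> 0
  row 13 [01101]: (NOT 0 XOR (1 IMPLIES (0 OR 1))) -> 0
  row 14 [01110]: (NOT 0 XOR (0 IMPLIES (0 OR 1))) -> 0
  row 15 [01111]: (NOT 0 XOR (1 IMPLIES (0 OR 1))) -> 0
  row 16 [10000]: (NOT 1 XOR (0 IMPLIES (1 OR 0))) -> 1
  row 17 [10001]: (NOT 1 XOR (1 IMPLIES (1 OR 0))) -> 1
  row 18 [10010]: (NOT 1 XOR (0 IMPLIES (1 OR 0))) -> 1
  row 19 [10011]: (NOT 1 XOR (1 IMPLIES (1 OR 0))) -> 1
  row 20 [10100]: (NOT 1 XOR (0 IMPLIES (1 OR 1))) -> 1
  row 21 [10101]: (NOT 1 XOR (1 IMPLIES (1 OR 1))) -> 1
  row 22 [10110]: (NOT 1 XOR (0 IMPLIES (1 OR 1))) -> 1
  row 23 [10111]: (NOT 1 XOR (1 IMPLIES (1 OR 1))) -> 1
  row 24 [11000]: (NOT 1 XOR (0 IMPLIES (1 OR 0))) -> 1
  row 25 [11001]: (NOT 1 XOR (1 IMPLIES (1 OR 0))) -> 1
  row 26 [11010]: (NOT 1 XOR (0 IMPLIES (1 OR 0))) -> 1
  row 27 [11011]: (NOT 1 XOR (1 IMPLIES (1 OR 0))) -> 1
  row 28 [11100]: (NOT 1 XOR (0 IMPLIES (1 OR 1))) -> 1
  row 29 [11101]: (NOT 1 XOR (1 IMPLIES (1 OR 1))) -> 1
  row 30 [11110]: (NOT 1 XOR (0 IMPLIES (1 OR 1))) -> 1
  row 31 [11111]: (NOT 1 XOR (1 IMPLIES (1 OR 1))) -> 1
Full result column, 4 rows per line (a,b,c fixed per line; d,e runs 00..11 left to right):
  rows 0-3 [a,b,c=000]: 0101  = hex 5
  rows 4-7 [a,b,c=001]: 0000  = hex 0
  rows 8-11 [a,b,c=010]: 0101  = hex 5
  rows 12-15 [a,b,c=011]: 0000  = hex 0
  rows 16-19 [a,b,c=100]: 1111  = hex F
  rows 20-23 [a,b,c=101]: 1111  = hex F
  rows 24-27 [a,b,c=110]: 1111  = hex F
  rows 28-31 [a,b,c=111]: 1111  = hex F
Output column (row 0 .. row 31) = 01010000010100001111111111111111
Output column grouped in 4s = 0101 0000 0101 0000 1111 1111 1111 1111 = 0x5050FFFF
Convert to decimal digit by digit (value = value*16 + digit):
  5 -> 5
  5*16 + 0 = 80
  80*16 + 5 = 1285
  1285*16 + 0 = 20560
  20560*16 + 15 (F) = 328975
  328975*16 + 15 (F) = 5263615
  5263615*16 + 15 (F) = 84217855
  84217855*16 + 15 (F) = 1347485695
Decimal = 1347485695

1347485695


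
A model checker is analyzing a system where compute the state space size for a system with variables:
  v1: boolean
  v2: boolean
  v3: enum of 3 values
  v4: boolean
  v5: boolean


State space = product of domain sizes of all variables.
Domain sizes:
  v1 (boolean): 2
  v2 (boolean): 2
  v3 (enum of 3 values): 3
  v4 (boolean): 2
  v5 (boolean): 2
Product = 2 * 2 * 3 * 2 * 2 = 48

48


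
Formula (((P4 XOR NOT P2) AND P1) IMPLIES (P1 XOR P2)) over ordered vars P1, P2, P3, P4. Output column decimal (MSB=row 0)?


Formula: (((P4 XOR NOT P2) AND P1) IMPLIES (P1 XOR P2)) over P1, P2, P3, P4 (16 rows)
Evaluate each row (bits = P1,P2,P3,P4, MSB first):
  row 0 [0000]: (((0 XOR NOT 0) AND 0) IMPLIES (0 XOR 0)) -> 1
  row 1 [0001]: (((1 XOR NOT 0) AND 0) IMPLIES (0 XOR 0)) -> 1
  row 2 [0010]: (((0 XOR NOT 0) AND 0) IMPLIES (0 XOR 0)) -> 1
  row 3 [0011]: (((1 XOR NOT 0) AND 0) IMPLIES (0 XOR 0)) -> 1
  row 4 [0100]: (((0 XOR NOT 1) AND 0) IMPLIES (0 XOR 1)) -> 1
  row 5 [0101]: (((1 XOR NOT 1) AND 0) IMPLIES (0 XOR 1)) -> 1
  row 6 [0110]: (((0 XOR NOT 1) AND 0) IMPLIES (0 XOR 1)) -> 1
  row 7 [0111]: (((1 XOR NOT 1) AND 0) IMPLIES (0 XOR 1)) -> 1
  row 8 [1000]: (((0 XOR NOT 0) AND 1) IMPLIES (1 XOR 0)) -> 1
  row 9 [1001]: (((1 XOR NOT 0) AND 1) IMPLIES (1 XOR 0)) -> 1
  row 10 [1010]: (((0 XOR NOT 0) AND 1) IMPLIES (1 XOR 0)) -> 1
  row 11 [1011]: (((1 XOR NOT 0) AND 1) IMPLIES (1 XOR 0)) -> 1
  row 12 [1100]: (((0 XOR NOT 1) AND 1) IMPLIES (1 XOR 1)) -> 1
  row 13 [1101]: (((1 XOR NOT 1) AND 1) IMPLIES (1 XOR 1)) -> 0
  row 14 [1110]: (((0 XOR NOT 1) AND 1) IMPLIES (1 XOR 1)) -> 1
  row 15 [1111]: (((1 XOR NOT 1) AND 1) IMPLIES (1 XOR 1)) -> 0
Full result column, 4 rows per line (P1,P2 fixed per line; P3,P4 runs 00..11 left to right):
  rows 0-3 [P1,P2=00]: 1111  = hex F
  rows 4-7 [P1,P2=01]: 1111  = hex F
  rows 8-11 [P1,P2=10]: 1111  = hex F
  rows 12-15 [P1,P2=11]: 1010  = hex A
Output column (row 0 .. row 15) = 1111111111111010
Output column grouped in 4s = 1111 1111 1111 1010 = 0xFFFA
Convert to decimal digit by digit (value = value*16 + digit):
  F -> 15
  15*16 + 15 (F) = 255
  255*16 + 15 (F) = 4095
  4095*16 + 10 (A) = 65530
Decimal = 65530

65530


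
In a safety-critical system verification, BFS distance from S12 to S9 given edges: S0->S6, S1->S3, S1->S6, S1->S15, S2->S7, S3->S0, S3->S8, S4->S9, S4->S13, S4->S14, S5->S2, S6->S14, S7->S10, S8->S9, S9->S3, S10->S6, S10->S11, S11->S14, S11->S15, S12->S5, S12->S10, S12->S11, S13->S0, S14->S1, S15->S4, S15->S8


BFS layer-by-layer from S12:
  dist 0: {S12}
  dist 1: {S5, S10, S11}
  dist 2: {S2, S6, S14, S15}
  dist 3: {S1, S4, S7, S8}
  dist 4: {S3, S9, S13}
  -> S9 reached at distance 4
Shortest path length = 4

4


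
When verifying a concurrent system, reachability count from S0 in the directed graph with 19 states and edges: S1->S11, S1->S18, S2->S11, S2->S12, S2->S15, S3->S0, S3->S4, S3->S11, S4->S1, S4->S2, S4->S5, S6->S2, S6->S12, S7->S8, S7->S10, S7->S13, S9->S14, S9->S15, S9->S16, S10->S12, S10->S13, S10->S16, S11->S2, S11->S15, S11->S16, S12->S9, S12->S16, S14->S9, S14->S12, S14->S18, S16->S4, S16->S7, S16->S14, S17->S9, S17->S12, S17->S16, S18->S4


BFS from S0:
  layer 0: {S0}
Reachable set: {S0}
Count = 1

1


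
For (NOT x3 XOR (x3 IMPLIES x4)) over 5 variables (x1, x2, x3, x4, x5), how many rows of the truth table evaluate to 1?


Formula: (NOT x3 XOR (x3 IMPLIES x4)) over 5 vars (32 rows)
Evaluate each row (x1, x2, x3, x4, x5 as bits, MSB first):
  row 0 [00000]: (NOT 0 XOR (0 IMPLIES 0)) -> 0
  row 1 [00001]: (NOT 0 XOR (0 IMPLIES 0)) -> 0
  row 2 [00010]: (NOT 0 XOR (0 IMPLIES 1)) -> 0
  row 3 [00011]: (NOT 0 XOR (0 IMPLIES 1)) -> 0
  row 4 [00100]: (NOT 1 XOR (1 IMPLIES 0)) -> 0
  row 5 [00101]: (NOT 1 XOR (1 IMPLIES 0)) -> 0
  row 6 [00110]: (NOT 1 XOR (1 IMPLIES 1)) -> 1
  row 7 [00111]: (NOT 1 XOR (1 IMPLIES 1)) -> 1
  row 8 [01000]: (NOT 0 XOR (0 IMPLIES 0)) -> 0
  row 9 [01001]: (NOT 0 XOR (0 IMPLIES 0)) -> 0
  row 10 [01010]: (NOT 0 XOR (0 IMPLIES 1)) -> 0
  row 11 [01011]: (NOT 0 XOR (0 IMPLIES 1)) -> 0
  row 12 [01100]: (NOT 1 XOR (1 IMPLIES 0)) -> 0
  row 13 [01101]: (NOT 1 XOR (1 IMPLIES 0)) -> 0
  row 14 [01110]: (NOT 1 XOR (1 IMPLIES 1)) -> 1
  row 15 [01111]: (NOT 1 XOR (1 IMPLIES 1)) -> 1
  row 16 [10000]: (NOT 0 XOR (0 IMPLIES 0)) -> 0
  row 17 [10001]: (NOT 0 XOR (0 IMPLIES 0)) -> 0
  row 18 [10010]: (NOT 0 XOR (0 IMPLIES 1)) -> 0
  row 19 [10011]: (NOT 0 XOR (0 IMPLIES 1)) -> 0
  row 20 [10100]: (NOT 1 XOR (1 IMPLIES 0)) -> 0
  row 21 [10101]: (NOT 1 XOR (1 IMPLIES 0)) -> 0
  row 22 [10110]: (NOT 1 XOR (1 IMPLIES 1)) -> 1
  row 23 [10111]: (NOT 1 XOR (1 IMPLIES 1)) -> 1
  row 24 [11000]: (NOT 0 XOR (0 IMPLIES 0)) -> 0
  row 25 [11001]: (NOT 0 XOR (0 IMPLIES 0)) -> 0
  row 26 [11010]: (NOT 0 XOR (0 IMPLIES 1)) -> 0
  row 27 [11011]: (NOT 0 XOR (0 IMPLIES 1)) -> 0
  row 28 [11100]: (NOT 1 XOR (1 IMPLIES 0)) -> 0
  row 29 [11101]: (NOT 1 XOR (1 IMPLIES 0)) -> 0
  row 30 [11110]: (NOT 1 XOR (1 IMPLIES 1)) -> 1
  row 31 [11111]: (NOT 1 XOR (1 IMPLIES 1)) -> 1
Full result column, 8 rows per line (x1,x2 fixed per line; x3,x4,x5 runs 000..111 left to right):
  rows 0-7 [x1,x2=00]: 00000011  (ones: 2)
  rows 8-15 [x1,x2=01]: 00000011  (ones: 2)
  rows 16-23 [x1,x2=10]: 00000011  (ones: 2)
  rows 24-31 [x1,x2=11]: 00000011  (ones: 2)
Count of 1-rows = 2+2+2+2 = 8

8


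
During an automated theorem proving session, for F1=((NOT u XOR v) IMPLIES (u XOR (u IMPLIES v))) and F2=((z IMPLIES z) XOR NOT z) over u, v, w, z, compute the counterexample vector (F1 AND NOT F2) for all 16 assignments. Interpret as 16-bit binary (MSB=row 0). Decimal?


F1 = ((NOT u XOR v) IMPLIES (u XOR (u IMPLIES v)))
F2 = ((z IMPLIES z) XOR NOT z)
Counterexample to F1=>F2 is where F1=1 and F2=0.
Evaluate each row (bits = u,v,w,z, MSB first):
  row 0 [0000]: F1=1 F2=0 -> F1&~F2 -> 1
  row 1 [0001]: F1=1 F2=1 -> F1&~F2 -> 0
  row 2 [0010]: F1=1 F2=0 -> F1&~F2 -> 1
  row 3 [0011]: F1=1 F2=1 -> F1&~F2 -> 0
  row 4 [0100]: F1=1 F2=0 -> F1&~F2 -> 1
  row 5 [0101]: F1=1 F2=1 -> F1&~F2 -> 0
  row 6 [0110]: F1=1 F2=0 -> F1&~F2 -> 1
  row 7 [0111]: F1=1 F2=1 -> F1&~F2 -> 0
  row 8 [1000]: F1=1 F2=0 -> F1&~F2 -> 1
  row 9 [1001]: F1=1 F2=1 -> F1&~F2 -> 0
  row 10 [1010]: F1=1 F2=0 -> F1&~F2 -> 1
  row 11 [1011]: F1=1 F2=1 -> F1&~F2 -> 0
  row 12 [1100]: F1=0 F2=0 -> F1&~F2 -> 0
  row 13 [1101]: F1=0 F2=1 -> F1&~F2 -> 0
  row 14 [1110]: F1=0 F2=0 -> F1&~F2 -> 0
  row 15 [1111]: F1=0 F2=1 -> F1&~F2 -> 0
Full result column, 4 rows per line (u,v fixed per line; w,z runs 00..11 left to right):
  rows 0-3 [u,v=00]: 1010  = hex A
  rows 4-7 [u,v=01]: 1010  = hex A
  rows 8-11 [u,v=10]: 1010  = hex A
  rows 12-15 [u,v=11]: 0000  = hex 0
Counterexample vector (row 0 .. row 15) = 1010101010100000
Output column grouped in 4s = 1010 1010 1010 0000 = 0xAAA0
Convert to decimal digit by digit (value = value*16 + digit):
  A -> 10
  10*16 + 10 (A) = 170
  170*16 + 10 (A) = 2730
  2730*16 + 0 = 43680
Decimal = 43680

43680


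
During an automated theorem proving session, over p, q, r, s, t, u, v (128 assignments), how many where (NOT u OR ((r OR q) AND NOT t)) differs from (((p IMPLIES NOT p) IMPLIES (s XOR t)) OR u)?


F1 = (NOT u OR ((r OR q) AND NOT t))
F2 = (((p IMPLIES NOT p) IMPLIES (s XOR t)) OR u)
Evaluate both on each of 128 rows (bits = p,q,r,s,t,u,v):
  row 0 [0000000]: F1=1 F2=0 (differ) -> 1
  row 1 [0000001]: F1=1 F2=0 (differ) -> 1
  row 2 [0000010]: F1=0 F2=1 (differ) -> 1
  row 3 [0000011]: F1=0 F2=1 (differ) -> 1
  row 4 [0000100]: F1=1 F2=1 -> 0
  (every remaining row is evaluated the same way; all 128 results are listed next)
Full result column, 8 rows per line (p,q,r,s fixed per line; t,u,v runs 000..111 left to right):
  rows 0-7 [p,q,r,s=0000]: 11110011  (ones: 6)
  rows 8-15 [p,q,r,s=0001]: 00111111  (ones: 6)
  rows 16-23 [p,q,r,s=0010]: 11000011  (ones: 4)
  rows 24-31 [p,q,r,s=0011]: 00001111  (ones: 4)
  rows 32-39 [p,q,r,s=0100]: 11000011  (ones: 4)
  rows 40-47 [p,q,r,s=0101]: 00001111  (ones: 4)
  rows 48-55 [p,q,r,s=0110]: 11000011  (ones: 4)
  rows 56-63 [p,q,r,s=0111]: 00001111  (ones: 4)
  rows 64-71 [p,q,r,s=1000]: 00110011  (ones: 4)
  rows 72-79 [p,q,r,s=1001]: 00110011  (ones: 4)
  rows 80-87 [p,q,r,s=1010]: 00000011  (ones: 2)
  rows 88-95 [p,q,r,s=1011]: 00000011  (ones: 2)
  rows 96-103 [p,q,r,s=1100]: 00000011  (ones: 2)
  rows 104-111 [p,q,r,s=1101]: 00000011  (ones: 2)
  rows 112-119 [p,q,r,s=1110]: 00000011  (ones: 2)
  rows 120-127 [p,q,r,s=1111]: 00000011  (ones: 2)
Disagreements = 6+6+4+4+4+4+4+4+4+4+2+2+2+2+2+2 = 56

56


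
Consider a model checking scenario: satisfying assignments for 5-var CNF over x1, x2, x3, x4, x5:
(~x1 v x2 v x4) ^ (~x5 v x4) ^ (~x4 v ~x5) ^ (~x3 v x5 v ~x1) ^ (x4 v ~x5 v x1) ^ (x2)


CNF with 6 clauses over 5 vars (32 assignments).
An assignment satisfies CNF iff every clause has >=1 true literal.
Check each row (bits = x1,x2,x3,x4,x5; clause T/F shown):
  row 0 [00000]: clauses=TTTTTF -> 0
  row 1 [00001]: clauses=TFTTFF -> 0
  row 2 [00010]: clauses=TTTTTF -> 0
  row 3 [00011]: clauses=TTFTTF -> 0
  row 4 [00100]: clauses=TTTTTF -> 0
  row 5 [00101]: clauses=TFTTFF -> 0
  row 6 [00110]: clauses=TTTTTF -> 0
  row 7 [00111]: clauses=TTFTTF -> 0
  row 8 [01000]: clauses=TTTTTT -> 1
  row 9 [01001]: clauses=TFTTFT -> 0
  row 10 [01010]: clauses=TTTTTT -> 1
  row 11 [01011]: clauses=TTFTTT -> 0
  row 12 [01100]: clauses=TTTTTT -> 1
  row 13 [01101]: clauses=TFTTFT -> 0
  row 14 [01110]: clauses=TTTTTT -> 1
  row 15 [01111]: clauses=TTFTTT -> 0
  row 16 [10000]: clauses=FTTTTF -> 0
  row 17 [10001]: clauses=FFTTTF -> 0
  row 18 [10010]: clauses=TTTTTF -> 0
  row 19 [10011]: clauses=TTFTTF -> 0
  row 20 [10100]: clauses=FTTFTF -> 0
  row 21 [10101]: clauses=FFTTTF -> 0
  row 22 [10110]: clauses=TTTFTF -> 0
  row 23 [10111]: clauses=TTFTTF -> 0
  row 24 [11000]: clauses=TTTTTT -> 1
  row 25 [11001]: clauses=TFTTTT -> 0
  row 26 [11010]: clauses=TTTTTT -> 1
  row 27 [11011]: clauses=TTFTTT -> 0
  row 28 [11100]: clauses=TTTFTT -> 0
  row 29 [11101]: clauses=TFTTTT -> 0
  row 30 [11110]: clauses=TTTFTT -> 0
  row 31 [11111]: clauses=TTFTTT -> 0
Full result column, 8 rows per line (x1,x2 fixed per line; x3,x4,x5 runs 000..111 left to right):
  rows 0-7 [x1,x2=00]: 00000000  (ones: 0)
  rows 8-15 [x1,x2=01]: 10101010  (ones: 4)
  rows 16-23 [x1,x2=10]: 00000000  (ones: 0)
  rows 24-31 [x1,x2=11]: 10100000  (ones: 2)
Satisfying assignments = 0+4+0+2 = 6

6


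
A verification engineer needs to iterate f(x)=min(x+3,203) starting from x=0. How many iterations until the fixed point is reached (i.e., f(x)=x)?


Step 1: x=0, cap=203, increment=3
Step 2: x grows by 3 each step until capped at 203; fixed point is x=203
Step 3: iterations = ceil(203/3) = 68

68


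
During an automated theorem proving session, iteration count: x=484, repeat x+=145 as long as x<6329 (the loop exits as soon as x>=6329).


Step 1: x goes from 484 toward 6329 by 145; the body runs while x<6329, so iterations = ceil((bound-start)/step)
Step 2: Distance=5845
Step 3: ceil(5845/145)=41

41


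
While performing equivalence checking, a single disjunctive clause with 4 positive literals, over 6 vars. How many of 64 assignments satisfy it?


Step 1: Total=2^6=64
Step 2: Unsat when all 4 false: 2^2=4
Step 3: Sat=64-4=60

60


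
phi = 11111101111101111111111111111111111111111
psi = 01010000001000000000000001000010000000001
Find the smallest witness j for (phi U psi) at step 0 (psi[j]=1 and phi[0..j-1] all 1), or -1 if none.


(phi U psi) at 0: need smallest j with psi[j]=1 and phi[i]=1 for all i in [0,j).
Scan from step 0:
  step 0: phi=1, psi=0 -> continue
  step 1: psi=1 and phi held for [0,1) -> witness found
Witness step = 1

1


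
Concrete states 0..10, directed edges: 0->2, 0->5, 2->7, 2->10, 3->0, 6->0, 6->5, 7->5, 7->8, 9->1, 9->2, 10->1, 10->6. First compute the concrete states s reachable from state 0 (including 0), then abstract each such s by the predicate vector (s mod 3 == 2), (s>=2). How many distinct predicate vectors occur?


BFS from 0:
Concrete reachable: {0, 1, 2, 5, 6, 7, 8, 10}
Abstract via predicates (s mod 3 == 2), (s>=2):
  (0,0) <- {0, 1}
  (0,1) <- {6, 7, 10}
  (1,1) <- {2, 5, 8}
Distinct abstract states = 3

3


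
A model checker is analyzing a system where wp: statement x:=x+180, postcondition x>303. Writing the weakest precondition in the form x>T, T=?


Formula: wp(x:=E, P) = P[E/x] (substitute E for x in postcondition)
Step 1: Postcondition: x>303
Step 2: Substitute x+180 for x: x+180>303
Step 3: Solve for x: x > 303-180 = 123

123


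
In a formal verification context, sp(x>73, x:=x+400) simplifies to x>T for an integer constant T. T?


Formula: sp(P, x:=E) = exists old_x. (x = E[old_x/x]) AND P[old_x/x] (old_x is the value of x before the assignment; eliminate old_x by solving x = E[old_x/x] for old_x)
Step 1: Precondition P: x>73, i.e. old_x > 73
Step 2: Assignment gives x = old_x + 400, so old_x = x - 400
Step 3: Substitute into P: x - 400 > 73
Step 4: Simplify: x > 73+400 = 473

473


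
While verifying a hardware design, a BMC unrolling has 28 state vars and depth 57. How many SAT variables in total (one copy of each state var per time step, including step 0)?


BMC unrolls to depth k, creating one copy of each state var for steps 0..k.
Step count = 57 + 1 = 58 (steps 0 through 57)
Vars per step = 28
Total = 28 * 58 = 1624

1624


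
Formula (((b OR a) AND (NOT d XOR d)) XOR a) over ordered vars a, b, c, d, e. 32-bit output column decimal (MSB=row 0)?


Formula: (((b OR a) AND (NOT d XOR d)) XOR a) over a, b, c, d, e (32 rows)
Evaluate each row (bits = a,b,c,d,e, MSB first):
  row 0 [00000]: (((0 OR 0) AND (NOT 0 XOR 0)) XOR 0) -> 0
  row 1 [00001]: (((0 OR 0) AND (NOT 0 XOR 0)) XOR 0) -> 0
  row 2 [00010]: (((0 OR 0) AND (NOT 1 XOR 1)) XOR 0) -> 0
  row 3 [00011]: (((0 OR 0) AND (NOT 1 XOR 1)) XOR 0) -> 0
  row 4 [00100]: (((0 OR 0) AND (NOT 0 XOR 0)) XOR 0) -> 0
  row 5 [00101]: (((0 OR 0) AND (NOT 0 XOR 0)) XOR 0) -> 0
  row 6 [00110]: (((0 OR 0) AND (NOT 1 XOR 1)) XOR 0) -> 0
  row 7 [00111]: (((0 OR 0) AND (NOT 1 XOR 1)) XOR 0) -> 0
  row 8 [01000]: (((1 OR 0) AND (NOT 0 XOR 0)) XOR 0) -> 1
  row 9 [01001]: (((1 OR 0) AND (NOT 0 XOR 0)) XOR 0) -> 1
  row 10 [01010]: (((1 OR 0) AND (NOT 1 XOR 1)) XOR 0) -> 1
  row 11 [01011]: (((1 OR 0) AND (NOT 1 XOR 1)) XOR 0) -> 1
  row 12 [01100]: (((1 OR 0) AND (NOT 0 XOR 0)) XOR 0) -> 1
  row 13 [01101]: (((1 OR 0) AND (NOT 0 XOR 0)) XOR 0) -> 1
  row 14 [01110]: (((1 OR 0) AND (NOT 1 XOR 1)) XOR 0) -> 1
  row 15 [01111]: (((1 OR 0) AND (NOT 1 XOR 1)) XOR 0) -> 1
  row 16 [10000]: (((0 OR 1) AND (NOT 0 XOR 0)) XOR 1) -> 0
  row 17 [10001]: (((0 OR 1) AND (NOT 0 XOR 0)) XOR 1) -> 0
  row 18 [10010]: (((0 OR 1) AND (NOT 1 XOR 1)) XOR 1) -> 0
  row 19 [10011]: (((0 OR 1) AND (NOT 1 XOR 1)) XOR 1) -> 0
  row 20 [10100]: (((0 OR 1) AND (NOT 0 XOR 0)) XOR 1) -> 0
  row 21 [10101]: (((0 OR 1) AND (NOT 0 XOR 0)) XOR 1) -> 0
  row 22 [10110]: (((0 OR 1) AND (NOT 1 XOR 1)) XOR 1) -> 0
  row 23 [10111]: (((0 OR 1) AND (NOT 1 XOR 1)) XOR 1) -> 0
  row 24 [11000]: (((1 OR 1) AND (NOT 0 XOR 0)) XOR 1) -> 0
  row 25 [11001]: (((1 OR 1) AND (NOT 0 XOR 0)) XOR 1) -> 0
  row 26 [11010]: (((1 OR 1) AND (NOT 1 XOR 1)) XOR 1) -> 0
  row 27 [11011]: (((1 OR 1) AND (NOT 1 XOR 1)) XOR 1) -> 0
  row 28 [11100]: (((1 OR 1) AND (NOT 0 XOR 0)) XOR 1) -> 0
  row 29 [11101]: (((1 OR 1) AND (NOT 0 XOR 0)) XOR 1) -> 0
  row 30 [11110]: (((1 OR 1) AND (NOT 1 XOR 1)) XOR 1) -> 0
  row 31 [11111]: (((1 OR 1) AND (NOT 1 XOR 1)) XOR 1) -> 0
Full result column, 4 rows per line (a,b,c fixed per line; d,e runs 00..11 left to right):
  rows 0-3 [a,b,c=000]: 0000  = hex 0
  rows 4-7 [a,b,c=001]: 0000  = hex 0
  rows 8-11 [a,b,c=010]: 1111  = hex F
  rows 12-15 [a,b,c=011]: 1111  = hex F
  rows 16-19 [a,b,c=100]: 0000  = hex 0
  rows 20-23 [a,b,c=101]: 0000  = hex 0
  rows 24-27 [a,b,c=110]: 0000  = hex 0
  rows 28-31 [a,b,c=111]: 0000  = hex 0
Output column (row 0 .. row 31) = 00000000111111110000000000000000
Output column grouped in 4s = 0000 0000 1111 1111 0000 0000 0000 0000 = 0x00FF0000
Convert to decimal digit by digit (value = value*16 + digit):
  0 -> 0
  0*16 + 0 = 0
  0*16 + 15 (F) = 15
  15*16 + 15 (F) = 255
  255*16 + 0 = 4080
  4080*16 + 0 = 65280
  65280*16 + 0 = 1044480
  1044480*16 + 0 = 16711680
Decimal = 16711680

16711680


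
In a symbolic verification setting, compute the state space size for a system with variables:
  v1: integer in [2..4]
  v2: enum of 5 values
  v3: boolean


State space = product of domain sizes of all variables.
Domain sizes:
  v1 (integer in [2..4]): 3
  v2 (enum of 5 values): 5
  v3 (boolean): 2
Product = 3 * 5 * 2 = 30

30


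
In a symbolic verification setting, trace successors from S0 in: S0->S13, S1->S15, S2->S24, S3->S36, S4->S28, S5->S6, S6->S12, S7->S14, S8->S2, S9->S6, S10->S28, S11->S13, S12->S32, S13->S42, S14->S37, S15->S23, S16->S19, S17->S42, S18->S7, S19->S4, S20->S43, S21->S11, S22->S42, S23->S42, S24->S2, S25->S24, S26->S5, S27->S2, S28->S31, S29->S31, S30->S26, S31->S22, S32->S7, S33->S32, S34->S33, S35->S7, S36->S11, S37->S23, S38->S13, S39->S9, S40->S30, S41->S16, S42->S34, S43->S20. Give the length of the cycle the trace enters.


Trace from S0 until a state repeats:
  S0 -> S13 -> S42 -> S34 -> S33 -> S32 -> S7 -> S14 -> S37 -> S23 -> S42
S42 first seen at step 2, revisited at step 10.
Cycle length = 10 - 2 = 8

8


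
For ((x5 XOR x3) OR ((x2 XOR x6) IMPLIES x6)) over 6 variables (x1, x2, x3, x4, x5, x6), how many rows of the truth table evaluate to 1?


Formula: ((x5 XOR x3) OR ((x2 XOR x6) IMPLIES x6)) over 6 vars (64 rows)
Evaluate each row (x1, x2, x3, x4, x5, x6 as bits, MSB first):
  row 0 [000000]: ((0 XOR 0) OR ((0 XOR 0) IMPLIES 0)) -> 1
  row 1 [000001]: ((0 XOR 0) OR ((0 XOR 1) IMPLIES 1)) -> 1
  row 2 [000010]: ((1 XOR 0) OR ((0 XOR 0) IMPLIES 0)) -> 1
  row 3 [000011]: ((1 XOR 0) OR ((0 XOR 1) IMPLIES 1)) -> 1
  row 4 [000100]: ((0 XOR 0) OR ((0 XOR 0) IMPLIES 0)) -> 1
  (every remaining row is evaluated the same way; all 64 results are listed next)
Full result column, 8 rows per line (x1,x2,x3 fixed per line; x4,x5,x6 runs 000..111 left to right):
  rows 0-7 [x1,x2,x3=000]: 11111111  (ones: 8)
  rows 8-15 [x1,x2,x3=001]: 11111111  (ones: 8)
  rows 16-23 [x1,x2,x3=010]: 01110111  (ones: 6)
  rows 24-31 [x1,x2,x3=011]: 11011101  (ones: 6)
  rows 32-39 [x1,x2,x3=100]: 11111111  (ones: 8)
  rows 40-47 [x1,x2,x3=101]: 11111111  (ones: 8)
  rows 48-55 [x1,x2,x3=110]: 01110111  (ones: 6)
  rows 56-63 [x1,x2,x3=111]: 11011101  (ones: 6)
Count of 1-rows = 8+8+6+6+8+8+6+6 = 56

56


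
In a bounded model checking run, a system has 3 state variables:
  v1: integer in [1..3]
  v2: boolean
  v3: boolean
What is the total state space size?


State space = product of domain sizes of all variables.
Domain sizes:
  v1 (integer in [1..3]): 3
  v2 (boolean): 2
  v3 (boolean): 2
Product = 3 * 2 * 2 = 12

12


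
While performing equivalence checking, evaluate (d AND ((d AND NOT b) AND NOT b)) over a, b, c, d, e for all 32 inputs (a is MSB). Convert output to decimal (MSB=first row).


Formula: (d AND ((d AND NOT b) AND NOT b)) over a, b, c, d, e (32 rows)
Evaluate each row (bits = a,b,c,d,e, MSB first):
  row 0 [00000]: (0 AND ((0 AND NOT 0) AND NOT 0)) -> 0
  row 1 [00001]: (0 AND ((0 AND NOT 0) AND NOT 0)) -> 0
  row 2 [00010]: (1 AND ((1 AND NOT 0) AND NOT 0)) -> 1
  row 3 [00011]: (1 AND ((1 AND NOT 0) AND NOT 0)) -> 1
  row 4 [00100]: (0 AND ((0 AND NOT 0) AND NOT 0)) -> 0
  row 5 [00101]: (0 AND ((0 AND NOT 0) AND NOT 0)) -> 0
  row 6 [00110]: (1 AND ((1 AND NOT 0) AND NOT 0)) -> 1
  row 7 [00111]: (1 AND ((1 AND NOT 0) AND NOT 0)) -> 1
  row 8 [01000]: (0 AND ((0 AND NOT 1) AND NOT 1)) -> 0
  row 9 [01001]: (0 AND ((0 AND NOT 1) AND NOT 1)) -> 0
  row 10 [01010]: (1 AND ((1 AND NOT 1) AND NOT 1)) -> 0
  row 11 [01011]: (1 AND ((1 AND NOT 1) AND NOT 1)) -> 0
  row 12 [01100]: (0 AND ((0 AND NOT 1) AND NOT 1)) -> 0
  row 13 [01101]: (0 AND ((0 AND NOT 1) AND NOT 1)) -> 0
  row 14 [01110]: (1 AND ((1 AND NOT 1) AND NOT 1)) -> 0
  row 15 [01111]: (1 AND ((1 AND NOT 1) AND NOT 1)) -> 0
  row 16 [10000]: (0 AND ((0 AND NOT 0) AND NOT 0)) -> 0
  row 17 [10001]: (0 AND ((0 AND NOT 0) AND NOT 0)) -> 0
  row 18 [10010]: (1 AND ((1 AND NOT 0) AND NOT 0)) -> 1
  row 19 [10011]: (1 AND ((1 AND NOT 0) AND NOT 0)) -> 1
  row 20 [10100]: (0 AND ((0 AND NOT 0) AND NOT 0)) -> 0
  row 21 [10101]: (0 AND ((0 AND NOT 0) AND NOT 0)) -> 0
  row 22 [10110]: (1 AND ((1 AND NOT 0) AND NOT 0)) -> 1
  row 23 [10111]: (1 AND ((1 AND NOT 0) AND NOT 0)) -> 1
  row 24 [11000]: (0 AND ((0 AND NOT 1) AND NOT 1)) -> 0
  row 25 [11001]: (0 AND ((0 AND NOT 1) AND NOT 1)) -> 0
  row 26 [11010]: (1 AND ((1 AND NOT 1) AND NOT 1)) -> 0
  row 27 [11011]: (1 AND ((1 AND NOT 1) AND NOT 1)) -> 0
  row 28 [11100]: (0 AND ((0 AND NOT 1) AND NOT 1)) -> 0
  row 29 [11101]: (0 AND ((0 AND NOT 1) AND NOT 1)) -> 0
  row 30 [11110]: (1 AND ((1 AND NOT 1) AND NOT 1)) -> 0
  row 31 [11111]: (1 AND ((1 AND NOT 1) AND NOT 1)) -> 0
Full result column, 4 rows per line (a,b,c fixed per line; d,e runs 00..11 left to right):
  rows 0-3 [a,b,c=000]: 0011  = hex 3
  rows 4-7 [a,b,c=001]: 0011  = hex 3
  rows 8-11 [a,b,c=010]: 0000  = hex 0
  rows 12-15 [a,b,c=011]: 0000  = hex 0
  rows 16-19 [a,b,c=100]: 0011  = hex 3
  rows 20-23 [a,b,c=101]: 0011  = hex 3
  rows 24-27 [a,b,c=110]: 0000  = hex 0
  rows 28-31 [a,b,c=111]: 0000  = hex 0
Output column (row 0 .. row 31) = 00110011000000000011001100000000
Output column grouped in 4s = 0011 0011 0000 0000 0011 0011 0000 0000 = 0x33003300
Convert to decimal digit by digit (value = value*16 + digit):
  3 -> 3
  3*16 + 3 = 51
  51*16 + 0 = 816
  816*16 + 0 = 13056
  13056*16 + 3 = 208899
  208899*16 + 3 = 3342387
  3342387*16 + 0 = 53478192
  53478192*16 + 0 = 855651072
Decimal = 855651072

855651072
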